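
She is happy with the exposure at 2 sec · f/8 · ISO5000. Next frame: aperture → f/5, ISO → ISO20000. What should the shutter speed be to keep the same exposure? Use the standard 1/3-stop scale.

Aperture: f/8 → f/7.1 → f/6.3 → f/5.6 → f/5 — 1 1/3 stops opened up (brighter).
ISO: 5000 → 6400 → 8000 → 10000 → 12800 → 16000 → 20000 — 2 stops higher (brighter).
Net change so far: 3 1/3 stops brighter. Offset with the shutter speed: 2 → 1.6 → 1.3 → 1 → 0.8 → 0.6 → 0.5 → 0.4 → 0.3 → 1/4 → 1/5.

1/5s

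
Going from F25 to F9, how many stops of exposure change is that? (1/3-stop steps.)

3 stops

f/25 → f/22 → f/20 → f/18 → f/16 → f/14 → f/13 → f/11 → f/10 → f/9 — count the steps: 9 third-stops = 3 stops.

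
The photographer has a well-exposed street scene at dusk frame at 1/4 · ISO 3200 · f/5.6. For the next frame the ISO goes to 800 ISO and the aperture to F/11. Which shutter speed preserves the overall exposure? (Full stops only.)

4 s

ISO: 3200 → 1600 → 800 — 2 stops dropped (darker).
Aperture: f/5.6 → f/8 → f/11 — 2 stops narrower (darker).
Net change so far: 4 stops darker. Offset with the shutter speed: 1/4 → 1/2 → 1 → 2 → 4.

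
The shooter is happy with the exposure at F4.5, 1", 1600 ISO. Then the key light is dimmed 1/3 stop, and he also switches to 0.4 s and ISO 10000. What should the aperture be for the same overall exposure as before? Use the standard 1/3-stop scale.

Scene light: 1/3 stop darker.
Shutter speed: 1 → 0.8 → 0.6 → 0.5 → 0.4 — 1 1/3 stops faster (darker).
ISO: 1600 → 2000 → 2500 → 3200 → 4000 → 5000 → 6400 → 8000 → 10000 — 2 2/3 stops raised (brighter).
Net so far: 1 stop brighter. Aperture: f/4.5 → f/5 → f/5.6 → f/6.3.

f/6.3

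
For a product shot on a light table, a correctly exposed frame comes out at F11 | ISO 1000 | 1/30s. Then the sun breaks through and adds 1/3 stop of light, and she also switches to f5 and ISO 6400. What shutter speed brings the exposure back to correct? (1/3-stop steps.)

1/1250s

Scene light: 1/3 stop brighter.
Aperture: f/11 → f/10 → f/9 → f/8 → f/7.1 → f/6.3 → f/5.6 → f/5 — 2 1/3 stops opened up (brighter).
ISO: 1000 → 1250 → 1600 → 2000 → 2500 → 3200 → 4000 → 5000 → 6400 — 2 2/3 stops raised (brighter).
Net so far: 5 1/3 stops brighter. Shutter speed: 1/30 → 1/40 → 1/50 → 1/60 → 1/80 → 1/100 → 1/125 → 1/160 → 1/200 → 1/250 → 1/320 → 1/400 → 1/500 → 1/640 → 1/800 → 1/1000 → 1/1250.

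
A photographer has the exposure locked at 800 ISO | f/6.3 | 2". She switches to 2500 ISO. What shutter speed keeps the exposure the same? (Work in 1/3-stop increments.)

0.6 s

ISO: 800 → 1000 → 1250 → 1600 → 2000 → 2500 — 1 2/3 stops raised (brighter).
Need 1 2/3 stops darker from the shutter speed: 2 → 1.6 → 1.3 → 1 → 0.8 → 0.6.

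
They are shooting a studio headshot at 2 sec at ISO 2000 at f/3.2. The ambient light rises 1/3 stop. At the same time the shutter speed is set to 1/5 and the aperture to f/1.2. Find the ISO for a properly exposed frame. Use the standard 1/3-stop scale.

ISO 2500

Scene light: 1/3 stop brighter.
Shutter speed: 2 → 1.6 → 1.3 → 1 → 0.8 → 0.6 → 0.5 → 0.4 → 0.3 → 1/4 → 1/5 — 3 1/3 stops shorter (darker).
Aperture: f/3.2 → f/2.8 → f/2.5 → f/2.2 → f/2 → f/1.8 → f/1.6 → f/1.4 → f/1.2 — 2 2/3 stops wider (brighter).
Net so far: 1/3 stop darker. ISO: 2000 → 2500.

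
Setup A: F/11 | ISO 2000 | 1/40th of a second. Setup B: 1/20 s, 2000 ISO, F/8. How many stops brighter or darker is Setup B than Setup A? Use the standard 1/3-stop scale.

2 stops brighter

Aperture: f/11 → f/10 → f/9 → f/8 — 1 stop opened up (brighter).
Shutter speed: 1/40 → 1/30 → 1/25 → 1/20 — 1 stop longer (brighter).
ISO: unchanged.
Net: +1 +1 = +2 stops.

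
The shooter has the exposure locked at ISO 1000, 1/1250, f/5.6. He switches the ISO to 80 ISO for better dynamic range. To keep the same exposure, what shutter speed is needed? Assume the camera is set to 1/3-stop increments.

1/100s

ISO: 1000 → 800 → 640 → 500 → 400 → 320 → 250 → 200 → 160 → 125 → 100 → 80 — 3 2/3 stops dropped (darker).
Need 3 2/3 stops brighter from the shutter speed: 1/1250 → 1/1000 → 1/800 → 1/640 → 1/500 → 1/400 → 1/320 → 1/250 → 1/200 → 1/160 → 1/125 → 1/100.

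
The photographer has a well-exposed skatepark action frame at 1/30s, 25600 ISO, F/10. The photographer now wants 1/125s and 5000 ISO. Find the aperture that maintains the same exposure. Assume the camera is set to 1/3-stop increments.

f/2.2

Shutter speed: 1/30 → 1/40 → 1/50 → 1/60 → 1/80 → 1/100 → 1/125 — 2 stops faster (darker).
ISO: 25600 → 20000 → 16000 → 12800 → 10000 → 8000 → 6400 → 5000 — 2 1/3 stops lower (darker).
Net change so far: 4 1/3 stops darker. Offset with the aperture: f/10 → f/9 → f/8 → f/7.1 → f/6.3 → f/5.6 → f/5 → f/4.5 → f/4 → f/3.5 → f/3.2 → f/2.8 → f/2.5 → f/2.2.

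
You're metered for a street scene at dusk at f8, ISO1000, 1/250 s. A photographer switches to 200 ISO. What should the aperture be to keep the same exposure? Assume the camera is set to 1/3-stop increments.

ISO: 1000 → 800 → 640 → 500 → 400 → 320 → 250 → 200 — 2 1/3 stops lower (darker).
Need 2 1/3 stops brighter from the aperture: f/8 → f/7.1 → f/6.3 → f/5.6 → f/5 → f/4.5 → f/4 → f/3.5.

f/3.5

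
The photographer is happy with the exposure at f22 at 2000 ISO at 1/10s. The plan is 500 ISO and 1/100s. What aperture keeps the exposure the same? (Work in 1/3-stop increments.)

f/3.5

ISO: 2000 → 1600 → 1250 → 1000 → 800 → 640 → 500 — 2 stops lower (darker).
Shutter speed: 1/10 → 1/13 → 1/15 → 1/20 → 1/25 → 1/30 → 1/40 → 1/50 → 1/60 → 1/80 → 1/100 — 3 1/3 stops shorter (darker).
Net change so far: 5 1/3 stops darker. Offset with the aperture: f/22 → f/20 → f/18 → f/16 → f/14 → f/13 → f/11 → f/10 → f/9 → f/8 → f/7.1 → f/6.3 → f/5.6 → f/5 → f/4.5 → f/4 → f/3.5.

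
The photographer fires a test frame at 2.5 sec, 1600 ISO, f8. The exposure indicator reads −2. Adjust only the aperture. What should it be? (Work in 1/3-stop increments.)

Underexposed by 2 stops → need 2 stops brighter.
Aperture: f/8 → f/7.1 → f/6.3 → f/5.6 → f/5 → f/4.5 → f/4.

f/4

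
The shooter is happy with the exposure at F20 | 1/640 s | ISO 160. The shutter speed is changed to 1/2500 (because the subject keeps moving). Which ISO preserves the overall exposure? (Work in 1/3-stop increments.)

Shutter speed: 1/640 → 1/800 → 1/1000 → 1/1250 → 1/1600 → 1/2000 → 1/2500 — 2 stops faster (darker).
Need 2 stops brighter from the ISO: 160 → 200 → 250 → 320 → 400 → 500 → 640.

ISO 640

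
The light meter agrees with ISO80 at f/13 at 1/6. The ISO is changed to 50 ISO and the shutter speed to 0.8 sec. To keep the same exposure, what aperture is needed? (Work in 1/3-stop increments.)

f/22

ISO: 80 → 64 → 50 — 2/3 stop lower (darker).
Shutter speed: 1/6 → 1/5 → 1/4 → 0.3 → 0.4 → 0.5 → 0.6 → 0.8 — 2 1/3 stops slower (brighter).
Net change so far: 1 2/3 stops brighter. Offset with the aperture: f/13 → f/14 → f/16 → f/18 → f/20 → f/22.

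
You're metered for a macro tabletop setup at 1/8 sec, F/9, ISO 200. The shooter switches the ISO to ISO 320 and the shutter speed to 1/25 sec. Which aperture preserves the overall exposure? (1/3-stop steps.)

f/6.3

ISO: 200 → 250 → 320 — 2/3 stop raised (brighter).
Shutter speed: 1/8 → 1/10 → 1/13 → 1/15 → 1/20 → 1/25 — 1 2/3 stops shorter (darker).
Net change so far: 1 stop darker. Offset with the aperture: f/9 → f/8 → f/7.1 → f/6.3.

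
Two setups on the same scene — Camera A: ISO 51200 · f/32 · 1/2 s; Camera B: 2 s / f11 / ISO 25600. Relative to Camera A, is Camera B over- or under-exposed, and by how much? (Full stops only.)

4 stops brighter

Aperture: f/32 → f/22 → f/16 → f/11 — 3 stops opened up (brighter).
Shutter speed: 1/2 → 1 → 2 — 2 stops longer (brighter).
ISO: 51200 → 25600 — 1 stop lower (darker).
Net: +3 +2 −1 = +4 stops.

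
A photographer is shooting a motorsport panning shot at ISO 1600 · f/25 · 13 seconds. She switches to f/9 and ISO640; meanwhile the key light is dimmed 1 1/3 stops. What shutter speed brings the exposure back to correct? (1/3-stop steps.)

Scene light: 1 1/3 stops darker.
Aperture: f/25 → f/22 → f/20 → f/18 → f/16 → f/14 → f/13 → f/11 → f/10 → f/9 — 3 stops opened up (brighter).
ISO: 1600 → 1250 → 1000 → 800 → 640 — 1 1/3 stops dropped (darker).
Net so far: 1/3 stop brighter. Shutter speed: 13 → 10.

10 s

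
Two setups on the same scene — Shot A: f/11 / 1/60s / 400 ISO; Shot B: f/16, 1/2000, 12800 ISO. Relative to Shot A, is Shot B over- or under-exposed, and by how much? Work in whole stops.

Aperture: f/11 → f/16 — 1 stop stopped down (darker).
Shutter speed: 1/60 → 1/125 → 1/250 → 1/500 → 1/1000 → 1/2000 — 5 stops faster (darker).
ISO: 400 → 800 → 1600 → 3200 → 6400 → 12800 — 5 stops raised (brighter).
Net: −1 −5 +5 = −1 stop.

1 stop darker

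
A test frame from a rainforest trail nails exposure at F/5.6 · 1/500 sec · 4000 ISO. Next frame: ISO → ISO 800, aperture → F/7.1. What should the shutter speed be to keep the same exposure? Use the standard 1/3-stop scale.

1/60s

ISO: 4000 → 3200 → 2500 → 2000 → 1600 → 1250 → 1000 → 800 — 2 1/3 stops lower (darker).
Aperture: f/5.6 → f/6.3 → f/7.1 — 2/3 stop narrower (darker).
Net change so far: 3 stops darker. Offset with the shutter speed: 1/500 → 1/400 → 1/320 → 1/250 → 1/200 → 1/160 → 1/125 → 1/100 → 1/80 → 1/60.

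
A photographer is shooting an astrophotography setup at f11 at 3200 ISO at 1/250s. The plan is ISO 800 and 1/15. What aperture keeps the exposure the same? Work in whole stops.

f/22

ISO: 3200 → 1600 → 800 — 2 stops dropped (darker).
Shutter speed: 1/250 → 1/125 → 1/60 → 1/30 → 1/15 — 4 stops longer (brighter).
Net change so far: 2 stops brighter. Offset with the aperture: f/11 → f/16 → f/22.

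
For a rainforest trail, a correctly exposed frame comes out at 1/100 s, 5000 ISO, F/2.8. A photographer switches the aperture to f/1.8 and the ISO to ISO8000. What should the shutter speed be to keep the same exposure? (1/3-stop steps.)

1/400s

Aperture: f/2.8 → f/2.5 → f/2.2 → f/2 → f/1.8 — 1 1/3 stops larger aperture (brighter).
ISO: 5000 → 6400 → 8000 — 2/3 stop higher (brighter).
Net change so far: 2 stops brighter. Offset with the shutter speed: 1/100 → 1/125 → 1/160 → 1/200 → 1/250 → 1/320 → 1/400.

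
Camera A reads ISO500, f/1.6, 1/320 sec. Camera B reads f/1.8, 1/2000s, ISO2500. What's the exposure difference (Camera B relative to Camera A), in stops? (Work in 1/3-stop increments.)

Aperture: f/1.6 → f/1.8 — 1/3 stop stopped down (darker).
Shutter speed: 1/320 → 1/400 → 1/500 → 1/640 → 1/800 → 1/1000 → 1/1250 → 1/1600 → 1/2000 — 2 2/3 stops faster (darker).
ISO: 500 → 640 → 800 → 1000 → 1250 → 1600 → 2000 → 2500 — 2 1/3 stops higher (brighter).
Net: −1/3 −2 2/3 +2 1/3 = −2/3 stops.

2/3 stop darker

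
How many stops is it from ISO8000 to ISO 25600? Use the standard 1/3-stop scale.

8000 → 10000 → 12800 → 16000 → 20000 → 25600 — count the steps: 5 third-stops = 1 2/3 stops.

1 2/3 stops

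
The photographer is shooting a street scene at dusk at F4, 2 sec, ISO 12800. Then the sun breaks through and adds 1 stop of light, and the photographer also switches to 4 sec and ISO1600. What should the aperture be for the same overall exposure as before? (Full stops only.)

Scene light: 1 stop brighter.
Shutter speed: 2 → 4 — 1 stop longer (brighter).
ISO: 12800 → 6400 → 3200 → 1600 — 3 stops lower (darker).
Net so far: 1 stop darker. Aperture: f/4 → f/2.8.

f/2.8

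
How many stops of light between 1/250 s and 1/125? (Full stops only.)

1 stop

1/250 → 1/125 — count the steps: 1 stop.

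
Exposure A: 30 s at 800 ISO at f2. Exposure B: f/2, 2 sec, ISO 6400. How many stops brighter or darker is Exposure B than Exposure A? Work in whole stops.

1 stop darker

Aperture: unchanged.
Shutter speed: 30 → 15 → 8 → 4 → 2 — 4 stops shorter (darker).
ISO: 800 → 1600 → 3200 → 6400 — 3 stops raised (brighter).
Net: −4 +3 = −1 stop.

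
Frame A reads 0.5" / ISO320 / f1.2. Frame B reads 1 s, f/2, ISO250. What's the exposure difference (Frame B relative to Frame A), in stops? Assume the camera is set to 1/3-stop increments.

Aperture: f/1.2 → f/1.4 → f/1.6 → f/1.8 → f/2 — 1 1/3 stops stopped down (darker).
Shutter speed: 0.5 → 0.6 → 0.8 → 1 — 1 stop longer (brighter).
ISO: 320 → 250 — 1/3 stop lower (darker).
Net: −1 1/3 +1 −1/3 = −2/3 stops.

2/3 stop darker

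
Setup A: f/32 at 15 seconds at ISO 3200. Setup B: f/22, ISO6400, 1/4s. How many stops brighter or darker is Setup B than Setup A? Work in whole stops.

4 stops darker

Aperture: f/32 → f/22 — 1 stop larger aperture (brighter).
Shutter speed: 15 → 8 → 4 → 2 → 1 → 1/2 → 1/4 — 6 stops shorter (darker).
ISO: 3200 → 6400 — 1 stop higher (brighter).
Net: +1 −6 +1 = −4 stops.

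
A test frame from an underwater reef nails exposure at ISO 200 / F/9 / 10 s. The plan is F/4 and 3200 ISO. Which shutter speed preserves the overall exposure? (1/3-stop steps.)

Aperture: f/9 → f/8 → f/7.1 → f/6.3 → f/5.6 → f/5 → f/4.5 → f/4 — 2 1/3 stops larger aperture (brighter).
ISO: 200 → 250 → 320 → 400 → 500 → 640 → 800 → 1000 → 1250 → 1600 → 2000 → 2500 → 3200 — 4 stops higher (brighter).
Net change so far: 6 1/3 stops brighter. Offset with the shutter speed: 10 → 8 → 6 → 5 → 4 → 3.2 → 2.5 → 2 → 1.6 → 1.3 → 1 → 0.8 → 0.6 → 0.5 → 0.4 → 0.3 → 1/4 → 1/5 → 1/6 → 1/8.

1/8s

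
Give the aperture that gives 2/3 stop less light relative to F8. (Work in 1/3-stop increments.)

Aperture: f/8 → f/9 → f/10 — 2/3 stop narrower (darker).

f/10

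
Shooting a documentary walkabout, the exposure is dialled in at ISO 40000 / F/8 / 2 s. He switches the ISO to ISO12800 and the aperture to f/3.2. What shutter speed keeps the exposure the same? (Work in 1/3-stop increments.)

ISO: 40000 → 32000 → 25600 → 20000 → 16000 → 12800 — 1 2/3 stops dropped (darker).
Aperture: f/8 → f/7.1 → f/6.3 → f/5.6 → f/5 → f/4.5 → f/4 → f/3.5 → f/3.2 — 2 2/3 stops larger aperture (brighter).
Net change so far: 1 stop brighter. Offset with the shutter speed: 2 → 1.6 → 1.3 → 1.

1 s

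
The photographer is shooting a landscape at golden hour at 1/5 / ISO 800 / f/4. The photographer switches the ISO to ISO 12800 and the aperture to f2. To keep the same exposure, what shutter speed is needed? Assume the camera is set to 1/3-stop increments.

ISO: 800 → 1000 → 1250 → 1600 → 2000 → 2500 → 3200 → 4000 → 5000 → 6400 → 8000 → 10000 → 12800 — 4 stops higher (brighter).
Aperture: f/4 → f/3.5 → f/3.2 → f/2.8 → f/2.5 → f/2.2 → f/2 — 2 stops larger aperture (brighter).
Net change so far: 6 stops brighter. Offset with the shutter speed: 1/5 → 1/6 → 1/8 → 1/10 → 1/13 → 1/15 → 1/20 → 1/25 → 1/30 → 1/40 → 1/50 → 1/60 → 1/80 → 1/100 → 1/125 → 1/160 → 1/200 → 1/250 → 1/320.

1/320s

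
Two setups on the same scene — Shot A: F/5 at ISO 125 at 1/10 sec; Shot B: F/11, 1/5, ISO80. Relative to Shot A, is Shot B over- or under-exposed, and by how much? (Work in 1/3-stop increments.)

Aperture: f/5 → f/5.6 → f/6.3 → f/7.1 → f/8 → f/9 → f/10 → f/11 — 2 1/3 stops narrower (darker).
Shutter speed: 1/10 → 1/8 → 1/6 → 1/5 — 1 stop slower (brighter).
ISO: 125 → 100 → 80 — 2/3 stop lower (darker).
Net: −2 1/3 +1 −2/3 = −2 stops.

2 stops darker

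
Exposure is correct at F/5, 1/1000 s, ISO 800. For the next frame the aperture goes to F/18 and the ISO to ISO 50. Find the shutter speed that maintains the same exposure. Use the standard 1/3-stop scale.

Aperture: f/5 → f/5.6 → f/6.3 → f/7.1 → f/8 → f/9 → f/10 → f/11 → f/13 → f/14 → f/16 → f/18 — 3 2/3 stops stopped down (darker).
ISO: 800 → 640 → 500 → 400 → 320 → 250 → 200 → 160 → 125 → 100 → 80 → 64 → 50 — 4 stops lower (darker).
Net change so far: 7 2/3 stops darker. Offset with the shutter speed: 1/1000 → 1/800 → 1/640 → 1/500 → 1/400 → 1/320 → 1/250 → 1/200 → 1/160 → 1/125 → 1/100 → 1/80 → 1/60 → 1/50 → 1/40 → 1/30 → 1/25 → 1/20 → 1/15 → 1/13 → 1/10 → 1/8 → 1/6 → 1/5.

1/5s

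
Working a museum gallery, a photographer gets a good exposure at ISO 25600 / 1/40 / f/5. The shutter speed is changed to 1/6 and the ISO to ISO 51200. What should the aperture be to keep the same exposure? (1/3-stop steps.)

f/18

Shutter speed: 1/40 → 1/30 → 1/25 → 1/20 → 1/15 → 1/13 → 1/10 → 1/8 → 1/6 — 2 2/3 stops slower (brighter).
ISO: 25600 → 32000 → 40000 → 51200 — 1 stop raised (brighter).
Net change so far: 3 2/3 stops brighter. Offset with the aperture: f/5 → f/5.6 → f/6.3 → f/7.1 → f/8 → f/9 → f/10 → f/11 → f/13 → f/14 → f/16 → f/18.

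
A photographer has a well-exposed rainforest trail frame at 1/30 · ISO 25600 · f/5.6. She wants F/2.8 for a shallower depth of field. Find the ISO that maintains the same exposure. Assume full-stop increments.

Aperture: f/5.6 → f/4 → f/2.8 — 2 stops wider (brighter).
Need 2 stops darker from the ISO: 25600 → 12800 → 6400.

ISO 6400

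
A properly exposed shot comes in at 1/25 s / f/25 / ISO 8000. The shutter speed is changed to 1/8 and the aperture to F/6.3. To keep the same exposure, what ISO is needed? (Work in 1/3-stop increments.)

Shutter speed: 1/25 → 1/20 → 1/15 → 1/13 → 1/10 → 1/8 — 1 2/3 stops slower (brighter).
Aperture: f/25 → f/22 → f/20 → f/18 → f/16 → f/14 → f/13 → f/11 → f/10 → f/9 → f/8 → f/7.1 → f/6.3 — 4 stops wider (brighter).
Net change so far: 5 2/3 stops brighter. Offset with the ISO: 8000 → 6400 → 5000 → 4000 → 3200 → 2500 → 2000 → 1600 → 1250 → 1000 → 800 → 640 → 500 → 400 → 320 → 250 → 200 → 160.

ISO 160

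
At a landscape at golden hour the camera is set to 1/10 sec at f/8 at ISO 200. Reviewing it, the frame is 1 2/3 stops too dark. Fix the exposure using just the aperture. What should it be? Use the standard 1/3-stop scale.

f/4.5

Underexposed by 1 2/3 stops → need 1 2/3 stops brighter.
Aperture: f/8 → f/7.1 → f/6.3 → f/5.6 → f/5 → f/4.5.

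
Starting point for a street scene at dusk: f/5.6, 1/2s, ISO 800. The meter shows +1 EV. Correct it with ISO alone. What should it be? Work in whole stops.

ISO 400

Overexposed by 1 stop → need 1 stop darker.
ISO: 800 → 400.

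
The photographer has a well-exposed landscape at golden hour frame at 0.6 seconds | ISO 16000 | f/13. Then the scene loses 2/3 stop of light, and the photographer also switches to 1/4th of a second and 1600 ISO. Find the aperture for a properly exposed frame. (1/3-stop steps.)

f/2

Scene light: 2/3 stop darker.
Shutter speed: 0.6 → 0.5 → 0.4 → 0.3 → 1/4 — 1 1/3 stops faster (darker).
ISO: 16000 → 12800 → 10000 → 8000 → 6400 → 5000 → 4000 → 3200 → 2500 → 2000 → 1600 — 3 1/3 stops lower (darker).
Net so far: 5 1/3 stops darker. Aperture: f/13 → f/11 → f/10 → f/9 → f/8 → f/7.1 → f/6.3 → f/5.6 → f/5 → f/4.5 → f/4 → f/3.5 → f/3.2 → f/2.8 → f/2.5 → f/2.2 → f/2.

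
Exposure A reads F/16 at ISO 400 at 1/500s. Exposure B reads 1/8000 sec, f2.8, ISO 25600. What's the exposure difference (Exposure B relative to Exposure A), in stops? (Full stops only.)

7 stops brighter

Aperture: f/16 → f/11 → f/8 → f/5.6 → f/4 → f/2.8 — 5 stops larger aperture (brighter).
Shutter speed: 1/500 → 1/1000 → 1/2000 → 1/4000 → 1/8000 — 4 stops faster (darker).
ISO: 400 → 800 → 1600 → 3200 → 6400 → 12800 → 25600 — 6 stops raised (brighter).
Net: +5 −4 +6 = +7 stops.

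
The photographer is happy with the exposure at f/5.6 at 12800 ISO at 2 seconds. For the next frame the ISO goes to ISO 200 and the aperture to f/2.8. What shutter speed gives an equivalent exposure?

30 s

ISO: 12800 → 6400 → 3200 → 1600 → 800 → 400 → 200 — 6 stops lower (darker).
Aperture: f/5.6 → f/4 → f/2.8 — 2 stops opened up (brighter).
Net change so far: 4 stops darker. Offset with the shutter speed: 2 → 4 → 8 → 15 → 30.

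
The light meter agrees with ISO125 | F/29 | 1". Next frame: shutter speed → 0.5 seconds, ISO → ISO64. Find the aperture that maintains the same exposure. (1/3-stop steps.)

f/14

Shutter speed: 1 → 0.8 → 0.6 → 0.5 — 1 stop shorter (darker).
ISO: 125 → 100 → 80 → 64 — 1 stop dropped (darker).
Net change so far: 2 stops darker. Offset with the aperture: f/29 → f/25 → f/22 → f/20 → f/18 → f/16 → f/14.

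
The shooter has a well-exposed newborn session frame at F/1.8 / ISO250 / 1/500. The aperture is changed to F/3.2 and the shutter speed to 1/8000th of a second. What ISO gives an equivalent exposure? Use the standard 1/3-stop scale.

ISO 12800

Aperture: f/1.8 → f/2 → f/2.2 → f/2.5 → f/2.8 → f/3.2 — 1 2/3 stops narrower (darker).
Shutter speed: 1/500 → 1/640 → 1/800 → 1/1000 → 1/1250 → 1/1600 → 1/2000 → 1/2500 → 1/3200 → 1/4000 → 1/5000 → 1/6400 → 1/8000 — 4 stops faster (darker).
Net change so far: 5 2/3 stops darker. Offset with the ISO: 250 → 320 → 400 → 500 → 640 → 800 → 1000 → 1250 → 1600 → 2000 → 2500 → 3200 → 4000 → 5000 → 6400 → 8000 → 10000 → 12800.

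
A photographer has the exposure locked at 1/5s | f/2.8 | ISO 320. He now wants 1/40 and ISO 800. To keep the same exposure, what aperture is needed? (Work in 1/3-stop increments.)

f/1.6

Shutter speed: 1/5 → 1/6 → 1/8 → 1/10 → 1/13 → 1/15 → 1/20 → 1/25 → 1/30 → 1/40 — 3 stops shorter (darker).
ISO: 320 → 400 → 500 → 640 → 800 — 1 1/3 stops raised (brighter).
Net change so far: 1 2/3 stops darker. Offset with the aperture: f/2.8 → f/2.5 → f/2.2 → f/2 → f/1.8 → f/1.6.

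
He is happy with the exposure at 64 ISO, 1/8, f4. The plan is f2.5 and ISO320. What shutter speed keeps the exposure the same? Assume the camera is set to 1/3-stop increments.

1/100s

Aperture: f/4 → f/3.5 → f/3.2 → f/2.8 → f/2.5 — 1 1/3 stops wider (brighter).
ISO: 64 → 80 → 100 → 125 → 160 → 200 → 250 → 320 — 2 1/3 stops raised (brighter).
Net change so far: 3 2/3 stops brighter. Offset with the shutter speed: 1/8 → 1/10 → 1/13 → 1/15 → 1/20 → 1/25 → 1/30 → 1/40 → 1/50 → 1/60 → 1/80 → 1/100.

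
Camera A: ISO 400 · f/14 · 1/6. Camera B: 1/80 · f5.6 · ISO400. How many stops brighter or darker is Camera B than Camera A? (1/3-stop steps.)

1 stop darker

Aperture: f/14 → f/13 → f/11 → f/10 → f/9 → f/8 → f/7.1 → f/6.3 → f/5.6 — 2 2/3 stops larger aperture (brighter).
Shutter speed: 1/6 → 1/8 → 1/10 → 1/13 → 1/15 → 1/20 → 1/25 → 1/30 → 1/40 → 1/50 → 1/60 → 1/80 — 3 2/3 stops faster (darker).
ISO: unchanged.
Net: +2 2/3 −3 2/3 = −1 stop.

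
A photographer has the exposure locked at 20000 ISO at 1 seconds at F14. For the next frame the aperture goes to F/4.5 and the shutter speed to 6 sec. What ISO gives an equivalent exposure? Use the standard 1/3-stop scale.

ISO 320

Aperture: f/14 → f/13 → f/11 → f/10 → f/9 → f/8 → f/7.1 → f/6.3 → f/5.6 → f/5 → f/4.5 — 3 1/3 stops opened up (brighter).
Shutter speed: 1 → 1.3 → 1.6 → 2 → 2.5 → 3.2 → 4 → 5 → 6 — 2 2/3 stops longer (brighter).
Net change so far: 6 stops brighter. Offset with the ISO: 20000 → 16000 → 12800 → 10000 → 8000 → 6400 → 5000 → 4000 → 3200 → 2500 → 2000 → 1600 → 1250 → 1000 → 800 → 640 → 500 → 400 → 320.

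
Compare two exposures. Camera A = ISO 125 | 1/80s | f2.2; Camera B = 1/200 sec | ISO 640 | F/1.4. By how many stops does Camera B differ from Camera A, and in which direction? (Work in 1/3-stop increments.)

2 1/3 stops brighter

Aperture: f/2.2 → f/2 → f/1.8 → f/1.6 → f/1.4 — 1 1/3 stops opened up (brighter).
Shutter speed: 1/80 → 1/100 → 1/125 → 1/160 → 1/200 — 1 1/3 stops shorter (darker).
ISO: 125 → 160 → 200 → 250 → 320 → 400 → 500 → 640 — 2 1/3 stops higher (brighter).
Net: +1 1/3 −1 1/3 +2 1/3 = +2 1/3 stops.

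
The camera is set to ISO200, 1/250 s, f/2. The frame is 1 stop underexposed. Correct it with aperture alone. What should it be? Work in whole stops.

Underexposed by 1 stop → need 1 stop brighter.
Aperture: f/2 → f/1.4.

f/1.4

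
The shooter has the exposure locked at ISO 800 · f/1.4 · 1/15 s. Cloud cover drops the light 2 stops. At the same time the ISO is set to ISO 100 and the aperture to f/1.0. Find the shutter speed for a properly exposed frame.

Scene light: 2 stops darker.
ISO: 800 → 400 → 200 → 100 — 3 stops dropped (darker).
Aperture: f/1.4 → f/1.0 — 1 stop opened up (brighter).
Net so far: 4 stops darker. Shutter speed: 1/15 → 1/8 → 1/4 → 1/2 → 1.

1 s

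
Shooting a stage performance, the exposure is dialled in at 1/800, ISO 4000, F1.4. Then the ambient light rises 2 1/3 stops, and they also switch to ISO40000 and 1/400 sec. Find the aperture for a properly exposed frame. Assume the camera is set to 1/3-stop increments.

f/14

Scene light: 2 1/3 stops brighter.
ISO: 4000 → 5000 → 6400 → 8000 → 10000 → 12800 → 16000 → 20000 → 25600 → 32000 → 40000 — 3 1/3 stops raised (brighter).
Shutter speed: 1/800 → 1/640 → 1/500 → 1/400 — 1 stop slower (brighter).
Net so far: 6 2/3 stops brighter. Aperture: f/1.4 → f/1.6 → f/1.8 → f/2 → f/2.2 → f/2.5 → f/2.8 → f/3.2 → f/3.5 → f/4 → f/4.5 → f/5 → f/5.6 → f/6.3 → f/7.1 → f/8 → f/9 → f/10 → f/11 → f/13 → f/14.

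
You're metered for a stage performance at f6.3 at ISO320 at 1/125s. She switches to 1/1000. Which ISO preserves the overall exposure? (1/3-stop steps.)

Shutter speed: 1/125 → 1/160 → 1/200 → 1/250 → 1/320 → 1/400 → 1/500 → 1/640 → 1/800 → 1/1000 — 3 stops shorter (darker).
Need 3 stops brighter from the ISO: 320 → 400 → 500 → 640 → 800 → 1000 → 1250 → 1600 → 2000 → 2500.

ISO 2500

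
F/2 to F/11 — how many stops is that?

f/2 → f/2.8 → f/4 → f/5.6 → f/8 → f/11 — count the steps: 5 stops.

5 stops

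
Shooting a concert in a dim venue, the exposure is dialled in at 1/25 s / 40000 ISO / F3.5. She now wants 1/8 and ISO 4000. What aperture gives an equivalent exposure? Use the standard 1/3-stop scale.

Shutter speed: 1/25 → 1/20 → 1/15 → 1/13 → 1/10 → 1/8 — 1 2/3 stops slower (brighter).
ISO: 40000 → 32000 → 25600 → 20000 → 16000 → 12800 → 10000 → 8000 → 6400 → 5000 → 4000 — 3 1/3 stops dropped (darker).
Net change so far: 1 2/3 stops darker. Offset with the aperture: f/3.5 → f/3.2 → f/2.8 → f/2.5 → f/2.2 → f/2.

f/2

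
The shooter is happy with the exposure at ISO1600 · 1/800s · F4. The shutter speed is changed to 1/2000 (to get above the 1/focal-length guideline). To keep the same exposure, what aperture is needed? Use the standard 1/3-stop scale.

f/2.5

Shutter speed: 1/800 → 1/1000 → 1/1250 → 1/1600 → 1/2000 — 1 1/3 stops faster (darker).
Need 1 1/3 stops brighter from the aperture: f/4 → f/3.5 → f/3.2 → f/2.8 → f/2.5.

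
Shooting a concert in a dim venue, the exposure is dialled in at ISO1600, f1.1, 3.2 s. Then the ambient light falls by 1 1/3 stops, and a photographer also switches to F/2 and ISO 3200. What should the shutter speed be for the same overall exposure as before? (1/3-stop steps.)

13 s

Scene light: 1 1/3 stops darker.
Aperture: f/1.1 → f/1.2 → f/1.4 → f/1.6 → f/1.8 → f/2 — 1 2/3 stops smaller aperture (darker).
ISO: 1600 → 2000 → 2500 → 3200 — 1 stop raised (brighter).
Net so far: 2 stops darker. Shutter speed: 3.2 → 4 → 5 → 6 → 8 → 10 → 13.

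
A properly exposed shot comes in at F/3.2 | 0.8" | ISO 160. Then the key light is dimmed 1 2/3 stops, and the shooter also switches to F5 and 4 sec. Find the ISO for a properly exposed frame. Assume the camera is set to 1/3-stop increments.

Scene light: 1 2/3 stops darker.
Aperture: f/3.2 → f/3.5 → f/4 → f/4.5 → f/5 — 1 1/3 stops narrower (darker).
Shutter speed: 0.8 → 1 → 1.3 → 1.6 → 2 → 2.5 → 3.2 → 4 — 2 1/3 stops slower (brighter).
Net so far: 2/3 stop darker. ISO: 160 → 200 → 250.

ISO 250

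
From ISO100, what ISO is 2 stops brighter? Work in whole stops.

ISO: 100 → 200 → 400 — 2 stops higher (brighter).

ISO 400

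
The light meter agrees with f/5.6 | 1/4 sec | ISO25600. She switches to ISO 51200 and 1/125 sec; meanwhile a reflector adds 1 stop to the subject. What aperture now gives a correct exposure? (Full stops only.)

Scene light: 1 stop brighter.
ISO: 25600 → 51200 — 1 stop higher (brighter).
Shutter speed: 1/4 → 1/8 → 1/15 → 1/30 → 1/60 → 1/125 — 5 stops faster (darker).
Net so far: 3 stops darker. Aperture: f/5.6 → f/4 → f/2.8 → f/2.

f/2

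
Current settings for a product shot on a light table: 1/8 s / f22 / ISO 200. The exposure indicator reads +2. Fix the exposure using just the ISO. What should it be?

ISO 50

Overexposed by 2 stops → need 2 stops darker.
ISO: 200 → 100 → 50.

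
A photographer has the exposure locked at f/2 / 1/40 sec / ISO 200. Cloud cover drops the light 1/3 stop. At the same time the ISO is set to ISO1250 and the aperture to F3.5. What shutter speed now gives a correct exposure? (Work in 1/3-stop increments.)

Scene light: 1/3 stop darker.
ISO: 200 → 250 → 320 → 400 → 500 → 640 → 800 → 1000 → 1250 — 2 2/3 stops raised (brighter).
Aperture: f/2 → f/2.2 → f/2.5 → f/2.8 → f/3.2 → f/3.5 — 1 2/3 stops smaller aperture (darker).
Net so far: 2/3 stop brighter. Shutter speed: 1/40 → 1/50 → 1/60.

1/60s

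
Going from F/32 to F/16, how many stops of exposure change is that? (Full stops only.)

2 stops

f/32 → f/22 → f/16 — count the steps: 2 stops.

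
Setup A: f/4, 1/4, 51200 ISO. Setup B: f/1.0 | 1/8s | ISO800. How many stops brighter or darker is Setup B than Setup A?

Aperture: f/4 → f/2.8 → f/2 → f/1.4 → f/1.0 — 4 stops wider (brighter).
Shutter speed: 1/4 → 1/8 — 1 stop faster (darker).
ISO: 51200 → 25600 → 12800 → 6400 → 3200 → 1600 → 800 — 6 stops lower (darker).
Net: +4 −1 −6 = −3 stops.

3 stops darker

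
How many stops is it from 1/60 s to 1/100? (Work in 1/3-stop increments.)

1/60 → 1/80 → 1/100 — count the steps: 2 third-stops = 2/3 stop.

2/3 stop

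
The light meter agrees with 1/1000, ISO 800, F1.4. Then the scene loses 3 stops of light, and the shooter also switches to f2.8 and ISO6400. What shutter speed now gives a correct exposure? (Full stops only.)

1/250s

Scene light: 3 stops darker.
Aperture: f/1.4 → f/2 → f/2.8 — 2 stops smaller aperture (darker).
ISO: 800 → 1600 → 3200 → 6400 — 3 stops higher (brighter).
Net so far: 2 stops darker. Shutter speed: 1/1000 → 1/500 → 1/250.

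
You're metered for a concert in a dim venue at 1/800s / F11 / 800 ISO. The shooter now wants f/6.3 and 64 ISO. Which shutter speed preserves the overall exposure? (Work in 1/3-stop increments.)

1/200s

Aperture: f/11 → f/10 → f/9 → f/8 → f/7.1 → f/6.3 — 1 2/3 stops larger aperture (brighter).
ISO: 800 → 640 → 500 → 400 → 320 → 250 → 200 → 160 → 125 → 100 → 80 → 64 — 3 2/3 stops dropped (darker).
Net change so far: 2 stops darker. Offset with the shutter speed: 1/800 → 1/640 → 1/500 → 1/400 → 1/320 → 1/250 → 1/200.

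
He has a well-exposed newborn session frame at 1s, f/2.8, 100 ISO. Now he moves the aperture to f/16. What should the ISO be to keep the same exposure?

ISO 3200

Aperture: f/2.8 → f/4 → f/5.6 → f/8 → f/11 → f/16 — 5 stops smaller aperture (darker).
Need 5 stops brighter from the ISO: 100 → 200 → 400 → 800 → 1600 → 3200.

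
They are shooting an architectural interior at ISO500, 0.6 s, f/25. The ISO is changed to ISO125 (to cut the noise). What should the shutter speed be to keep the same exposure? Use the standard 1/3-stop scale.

ISO: 500 → 400 → 320 → 250 → 200 → 160 → 125 — 2 stops dropped (darker).
Need 2 stops brighter from the shutter speed: 0.6 → 0.8 → 1 → 1.3 → 1.6 → 2 → 2.5.

2.5 s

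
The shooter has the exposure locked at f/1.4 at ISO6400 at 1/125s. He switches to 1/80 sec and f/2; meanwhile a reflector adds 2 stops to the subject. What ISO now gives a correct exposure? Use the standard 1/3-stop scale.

ISO 2000

Scene light: 2 stops brighter.
Shutter speed: 1/125 → 1/100 → 1/80 — 2/3 stop longer (brighter).
Aperture: f/1.4 → f/1.6 → f/1.8 → f/2 — 1 stop smaller aperture (darker).
Net so far: 1 2/3 stops brighter. ISO: 6400 → 5000 → 4000 → 3200 → 2500 → 2000.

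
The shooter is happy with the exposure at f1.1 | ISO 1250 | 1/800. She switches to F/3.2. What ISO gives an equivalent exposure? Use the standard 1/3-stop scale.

ISO 10000

Aperture: f/1.1 → f/1.2 → f/1.4 → f/1.6 → f/1.8 → f/2 → f/2.2 → f/2.5 → f/2.8 → f/3.2 — 3 stops narrower (darker).
Need 3 stops brighter from the ISO: 1250 → 1600 → 2000 → 2500 → 3200 → 4000 → 5000 → 6400 → 8000 → 10000.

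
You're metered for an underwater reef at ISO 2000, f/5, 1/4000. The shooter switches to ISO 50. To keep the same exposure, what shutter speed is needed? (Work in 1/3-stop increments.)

1/100s

ISO: 2000 → 1600 → 1250 → 1000 → 800 → 640 → 500 → 400 → 320 → 250 → 200 → 160 → 125 → 100 → 80 → 64 → 50 — 5 1/3 stops dropped (darker).
Need 5 1/3 stops brighter from the shutter speed: 1/4000 → 1/3200 → 1/2500 → 1/2000 → 1/1600 → 1/1250 → 1/1000 → 1/800 → 1/640 → 1/500 → 1/400 → 1/320 → 1/250 → 1/200 → 1/160 → 1/125 → 1/100.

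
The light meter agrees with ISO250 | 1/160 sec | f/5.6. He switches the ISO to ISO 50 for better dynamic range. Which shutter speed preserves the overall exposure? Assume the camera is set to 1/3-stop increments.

1/30s

ISO: 250 → 200 → 160 → 125 → 100 → 80 → 64 → 50 — 2 1/3 stops dropped (darker).
Need 2 1/3 stops brighter from the shutter speed: 1/160 → 1/125 → 1/100 → 1/80 → 1/60 → 1/50 → 1/40 → 1/30.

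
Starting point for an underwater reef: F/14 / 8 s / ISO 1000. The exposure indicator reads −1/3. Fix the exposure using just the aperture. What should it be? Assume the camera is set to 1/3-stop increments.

f/13

Underexposed by 1/3 stop → need 1/3 stop brighter.
Aperture: f/14 → f/13.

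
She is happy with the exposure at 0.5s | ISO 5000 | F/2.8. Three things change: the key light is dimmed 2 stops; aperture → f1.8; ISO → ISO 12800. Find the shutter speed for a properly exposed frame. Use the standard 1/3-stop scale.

0.3 s

Scene light: 2 stops darker.
Aperture: f/2.8 → f/2.5 → f/2.2 → f/2 → f/1.8 — 1 1/3 stops larger aperture (brighter).
ISO: 5000 → 6400 → 8000 → 10000 → 12800 — 1 1/3 stops higher (brighter).
Net so far: 2/3 stop brighter. Shutter speed: 0.5 → 0.4 → 0.3.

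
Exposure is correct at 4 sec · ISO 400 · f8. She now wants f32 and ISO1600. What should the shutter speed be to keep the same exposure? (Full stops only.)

15 s

Aperture: f/8 → f/11 → f/16 → f/22 → f/32 — 4 stops stopped down (darker).
ISO: 400 → 800 → 1600 — 2 stops raised (brighter).
Net change so far: 2 stops darker. Offset with the shutter speed: 4 → 8 → 15.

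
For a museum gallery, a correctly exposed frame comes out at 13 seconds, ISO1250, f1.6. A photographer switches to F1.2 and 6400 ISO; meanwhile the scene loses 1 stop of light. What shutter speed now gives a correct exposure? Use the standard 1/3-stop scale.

Scene light: 1 stop darker.
Aperture: f/1.6 → f/1.4 → f/1.2 — 2/3 stop wider (brighter).
ISO: 1250 → 1600 → 2000 → 2500 → 3200 → 4000 → 5000 → 6400 — 2 1/3 stops higher (brighter).
Net so far: 2 stops brighter. Shutter speed: 13 → 10 → 8 → 6 → 5 → 4 → 3.2.

3.2 s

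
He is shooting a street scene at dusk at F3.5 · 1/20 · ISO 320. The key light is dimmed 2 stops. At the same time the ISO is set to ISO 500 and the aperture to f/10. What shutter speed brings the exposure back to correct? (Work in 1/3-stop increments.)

Scene light: 2 stops darker.
ISO: 320 → 400 → 500 — 2/3 stop higher (brighter).
Aperture: f/3.5 → f/4 → f/4.5 → f/5 → f/5.6 → f/6.3 → f/7.1 → f/8 → f/9 → f/10 — 3 stops smaller aperture (darker).
Net so far: 4 1/3 stops darker. Shutter speed: 1/20 → 1/15 → 1/13 → 1/10 → 1/8 → 1/6 → 1/5 → 1/4 → 0.3 → 0.4 → 0.5 → 0.6 → 0.8 → 1.

1 s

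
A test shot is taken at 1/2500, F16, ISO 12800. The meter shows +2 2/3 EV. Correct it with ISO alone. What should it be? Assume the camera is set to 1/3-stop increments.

Overexposed by 2 2/3 stops → need 2 2/3 stops darker.
ISO: 12800 → 10000 → 8000 → 6400 → 5000 → 4000 → 3200 → 2500 → 2000.

ISO 2000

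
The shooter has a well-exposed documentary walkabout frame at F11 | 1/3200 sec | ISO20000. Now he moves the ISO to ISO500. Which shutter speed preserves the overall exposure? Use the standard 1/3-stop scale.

1/80s

ISO: 20000 → 16000 → 12800 → 10000 → 8000 → 6400 → 5000 → 4000 → 3200 → 2500 → 2000 → 1600 → 1250 → 1000 → 800 → 640 → 500 — 5 1/3 stops lower (darker).
Need 5 1/3 stops brighter from the shutter speed: 1/3200 → 1/2500 → 1/2000 → 1/1600 → 1/1250 → 1/1000 → 1/800 → 1/640 → 1/500 → 1/400 → 1/320 → 1/250 → 1/200 → 1/160 → 1/125 → 1/100 → 1/80.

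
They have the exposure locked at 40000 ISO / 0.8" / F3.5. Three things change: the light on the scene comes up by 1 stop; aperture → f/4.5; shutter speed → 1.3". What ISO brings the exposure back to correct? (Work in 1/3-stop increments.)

ISO 20000

Scene light: 1 stop brighter.
Aperture: f/3.5 → f/4 → f/4.5 — 2/3 stop narrower (darker).
Shutter speed: 0.8 → 1 → 1.3 — 2/3 stop longer (brighter).
Net so far: 1 stop brighter. ISO: 40000 → 32000 → 25600 → 20000.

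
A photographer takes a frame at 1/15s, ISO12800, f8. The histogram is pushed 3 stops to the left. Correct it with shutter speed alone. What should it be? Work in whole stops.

1/2s

Underexposed by 3 stops → need 3 stops brighter.
Shutter speed: 1/15 → 1/8 → 1/4 → 1/2.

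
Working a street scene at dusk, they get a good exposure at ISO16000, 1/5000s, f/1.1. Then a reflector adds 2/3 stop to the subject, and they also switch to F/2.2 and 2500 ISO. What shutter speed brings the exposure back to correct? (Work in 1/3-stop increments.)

Scene light: 2/3 stop brighter.
Aperture: f/1.1 → f/1.2 → f/1.4 → f/1.6 → f/1.8 → f/2 → f/2.2 — 2 stops stopped down (darker).
ISO: 16000 → 12800 → 10000 → 8000 → 6400 → 5000 → 4000 → 3200 → 2500 — 2 2/3 stops dropped (darker).
Net so far: 4 stops darker. Shutter speed: 1/5000 → 1/4000 → 1/3200 → 1/2500 → 1/2000 → 1/1600 → 1/1250 → 1/1000 → 1/800 → 1/640 → 1/500 → 1/400 → 1/320.

1/320s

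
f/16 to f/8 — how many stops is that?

f/16 → f/11 → f/8 — count the steps: 2 stops.

2 stops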